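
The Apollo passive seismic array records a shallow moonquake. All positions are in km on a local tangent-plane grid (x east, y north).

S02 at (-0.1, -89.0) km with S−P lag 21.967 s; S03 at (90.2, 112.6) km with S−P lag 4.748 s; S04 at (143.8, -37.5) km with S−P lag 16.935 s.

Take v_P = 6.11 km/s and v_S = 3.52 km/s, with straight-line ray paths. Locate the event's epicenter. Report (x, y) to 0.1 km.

Distance from S−P lag: d = Δt · v_P v_S / (v_P − v_S) = Δt · (6.11·3.52)/(6.11−3.52) ≈ 8.3039·Δt.
So d_S02 = 182.41, d_S03 = 39.43, d_S04 = 140.63 km.
Circle about each station: (x + 0.1)² + (y + 89.0)² = 182.41²; (x − 90.2)² + (y − 112.6)² = 39.43²; (x − 143.8)² + (y + 37.5)² = 140.63².
Subtracting the S02 equation from the S03 and S04 equations removes the quadratic terms:
180.6 x + 403.2 y = 44612.47
287.8 x + 103.0 y = 27660.29
Solving the 2×2 system: x ≈ 67.3, y ≈ 80.5 km.
Check against S02 (with the unrounded x, y): √((x + 0.1)²+(y + 89.0)²) = 182.41 ≈ 182.41 km. ✓

x ≈ 67.3 km, y ≈ 80.5 km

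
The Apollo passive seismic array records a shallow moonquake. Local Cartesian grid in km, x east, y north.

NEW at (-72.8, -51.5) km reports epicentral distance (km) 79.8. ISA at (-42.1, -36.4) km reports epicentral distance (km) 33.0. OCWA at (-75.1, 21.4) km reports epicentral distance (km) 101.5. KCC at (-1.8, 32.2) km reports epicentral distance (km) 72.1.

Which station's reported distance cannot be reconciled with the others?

ISA

Solve using three stations at a time. Using NEW, OCWA, KCC (subtract circle equations pairwise → linear system) gives (x, y) ≈ (6.1, -39.5).
Distances from that point to each station vs reported:
  NEW: calculated 79.8 vs reported 79.8 → residual 0.0 km
  ISA: calculated 48.3 vs reported 33.0 → residual 15.3 km
  OCWA: calculated 101.5 vs reported 101.5 → residual 0.0 km
  KCC: calculated 72.1 vs reported 72.1 → residual 0.0 km
NEW, OCWA, KCC are mutually consistent (residuals ≈ 0); ISA is off by 15.3 km.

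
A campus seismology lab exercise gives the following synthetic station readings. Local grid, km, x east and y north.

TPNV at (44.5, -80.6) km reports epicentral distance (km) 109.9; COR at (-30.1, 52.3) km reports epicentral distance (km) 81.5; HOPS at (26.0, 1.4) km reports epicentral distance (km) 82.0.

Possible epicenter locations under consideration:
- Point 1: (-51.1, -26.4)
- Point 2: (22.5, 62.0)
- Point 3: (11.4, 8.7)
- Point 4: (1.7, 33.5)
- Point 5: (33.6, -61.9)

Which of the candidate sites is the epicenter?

For each candidate, compare |candidate − station| to the reported distance:
Point 1: residuals TPNV 0.0, COR 0.0, HOPS 0.0 → max 0.0 km
Point 2: residuals TPNV 34.4, COR 28.0, HOPS 21.3 → max 34.4 km
Point 3: residuals TPNV 14.7, COR 21.3, HOPS 65.7 → max 65.7 km
Point 4: residuals TPNV 12.0, COR 44.6, HOPS 41.7 → max 44.6 km
Point 5: residuals TPNV 88.3, COR 49.3, HOPS 18.2 → max 88.3 km
Only Point 1 has all residuals ≈ 0.

Point 1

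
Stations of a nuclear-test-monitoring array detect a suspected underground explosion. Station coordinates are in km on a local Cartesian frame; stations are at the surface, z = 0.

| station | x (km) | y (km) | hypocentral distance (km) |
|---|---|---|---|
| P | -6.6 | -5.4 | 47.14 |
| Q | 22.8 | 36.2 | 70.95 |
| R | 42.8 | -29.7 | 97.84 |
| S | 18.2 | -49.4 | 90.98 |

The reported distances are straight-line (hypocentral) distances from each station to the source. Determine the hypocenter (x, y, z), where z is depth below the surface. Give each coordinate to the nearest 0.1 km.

Each station gives a sphere (x−x_i)² + (y−y_i)² + z² = d_i² (stations at z=0).
Subtracting the P sphere from Q and R: z² cancels, leaving linear equations in x and y:
58.8 x + 83.2 y = -1054.16
98.8 x − 48.6 y = -4709.28
Solving: x ≈ -39.994, y ≈ 15.595 km (keep extra digits for the depth step; rounded: -40.0, 15.6).
Then from the P sphere: z² = 47.14² − (x + 6.6)² − (y + 5.4)² with x = -39.994, y = 15.595, so z ≈ 25.811 ≈ 25.8 km.
Check against S (with the unrounded solution): distance 90.98 ≈ 90.98 km. ✓

(-40.0, 15.6, 25.8)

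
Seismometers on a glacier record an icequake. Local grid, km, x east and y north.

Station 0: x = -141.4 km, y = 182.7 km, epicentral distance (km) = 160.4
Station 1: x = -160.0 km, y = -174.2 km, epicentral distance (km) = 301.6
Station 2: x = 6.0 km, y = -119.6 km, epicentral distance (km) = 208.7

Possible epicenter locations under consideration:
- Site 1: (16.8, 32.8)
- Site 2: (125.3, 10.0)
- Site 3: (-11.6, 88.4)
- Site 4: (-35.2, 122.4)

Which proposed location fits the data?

For each candidate, compare |candidate − station| to the reported distance:
Site 1: residuals Station 0 57.5, Station 1 29.4, Station 2 55.9 → max 57.5 km
Site 2: residuals Station 0 157.3, Station 1 38.0, Station 2 32.6 → max 157.3 km
Site 3: residuals Station 0 0.0, Station 1 0.0, Station 2 0.0 → max 0.0 km
Site 4: residuals Station 0 38.3, Station 1 20.2, Station 2 36.8 → max 38.3 km
Only Site 3 has all residuals ≈ 0.

Site 3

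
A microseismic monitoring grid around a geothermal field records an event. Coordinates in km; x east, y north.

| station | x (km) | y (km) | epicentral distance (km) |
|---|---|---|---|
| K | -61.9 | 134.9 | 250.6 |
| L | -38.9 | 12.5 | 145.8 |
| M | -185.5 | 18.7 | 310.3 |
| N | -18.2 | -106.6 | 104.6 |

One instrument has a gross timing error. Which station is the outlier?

Solve using three stations at a time. Using K, L, N (subtract circle equations pairwise → linear system) gives (x, y) ≈ (80.3, -71.4).
Distances from that point to each station vs reported:
  K: calculated 250.6 vs reported 250.6 → residual 0.0 km
  L: calculated 145.8 vs reported 145.8 → residual 0.0 km
  M: calculated 280.6 vs reported 310.3 → residual 29.7 km
  N: calculated 104.5 vs reported 104.6 → residual 0.1 km
K, L, N are mutually consistent (residuals ≈ 0); M is off by 29.7 km.

M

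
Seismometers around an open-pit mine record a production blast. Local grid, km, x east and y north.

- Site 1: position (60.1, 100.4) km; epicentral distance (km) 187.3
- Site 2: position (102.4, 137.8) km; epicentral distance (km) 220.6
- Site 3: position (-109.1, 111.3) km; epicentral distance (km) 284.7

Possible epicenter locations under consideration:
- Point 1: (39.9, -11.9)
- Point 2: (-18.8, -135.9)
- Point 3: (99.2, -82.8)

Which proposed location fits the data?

Point 3

For each candidate, compare |candidate − station| to the reported distance:
Point 1: residuals Site 1 73.2, Site 2 58.4, Site 3 91.4 → max 91.4 km
Point 2: residuals Site 1 61.8, Site 2 78.7, Site 3 21.5 → max 78.7 km
Point 3: residuals Site 1 0.0, Site 2 0.0, Site 3 0.0 → max 0.0 km
Only Point 3 has all residuals ≈ 0.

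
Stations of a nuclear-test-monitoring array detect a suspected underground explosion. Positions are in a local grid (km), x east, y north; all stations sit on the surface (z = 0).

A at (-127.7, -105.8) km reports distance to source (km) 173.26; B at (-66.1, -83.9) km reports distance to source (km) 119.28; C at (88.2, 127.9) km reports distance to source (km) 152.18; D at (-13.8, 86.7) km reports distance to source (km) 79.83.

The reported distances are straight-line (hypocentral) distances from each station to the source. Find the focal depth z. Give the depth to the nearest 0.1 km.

33.5 km

Each station gives a sphere (x−x_i)² + (y−y_i)² + z² = d_i² (stations at z=0).
Subtracting the A sphere from B and C: z² cancels, leaving linear equations in x and y:
123.2 x + 43.8 y = -301.20
431.8 x + 467.4 y = 3497.00
Solving: x ≈ -7.601, y ≈ 14.504 km (keep extra digits for the depth step; rounded: -7.6, 14.5).
Then from the A sphere: z² = 173.26² − (x + 127.7)² − (y + 105.8)² with x = -7.601, y = 14.504, so z ≈ 33.499 ≈ 33.5 km.
Check against D (with the unrounded solution): distance 79.83 ≈ 79.83 km. ✓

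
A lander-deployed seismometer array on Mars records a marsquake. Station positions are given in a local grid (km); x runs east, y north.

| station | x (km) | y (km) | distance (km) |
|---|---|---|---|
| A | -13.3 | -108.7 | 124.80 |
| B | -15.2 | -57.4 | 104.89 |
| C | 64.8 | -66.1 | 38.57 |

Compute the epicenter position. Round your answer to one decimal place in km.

Circle about each station: (x + 13.3)² + (y + 108.7)² = 124.80²; (x + 15.2)² + (y + 57.4)² = 104.89²; (x − 64.8)² + (y + 66.1)² = 38.57².
Subtracting pairs of circle equations eliminates x²+y² and gives linear equations (the radical axes):
-3.8 x + 102.6 y = -3893.65
156.2 x + 85.2 y = 10663.07
Solving the 2×2 system: x ≈ 87.2, y ≈ -34.7 km.

87.2 km east, -34.7 km north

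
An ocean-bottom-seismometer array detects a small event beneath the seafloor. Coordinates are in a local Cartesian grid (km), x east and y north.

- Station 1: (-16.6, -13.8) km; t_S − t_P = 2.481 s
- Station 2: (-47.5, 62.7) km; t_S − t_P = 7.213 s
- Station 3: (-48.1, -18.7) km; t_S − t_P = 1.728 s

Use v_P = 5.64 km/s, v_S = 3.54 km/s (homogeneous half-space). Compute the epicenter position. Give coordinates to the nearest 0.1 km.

-38.6 km east, -5.3 km north

Distance from S−P lag: d = Δt · v_P v_S / (v_P − v_S) = Δt · (5.64·3.54)/(5.64−3.54) ≈ 9.5074·Δt.
So d_Station 1 = 23.59, d_Station 2 = 68.58, d_Station 3 = 16.43 km.
Circle about each station: (x + 16.6)² + (y + 13.8)² = 23.59²; (x + 47.5)² + (y − 62.7)² = 68.58²; (x + 48.1)² + (y + 18.7)² = 16.43².
Subtracting pairs of circle equations eliminates x²+y² and gives linear equations (the radical axes):
-61.8 x + 153.0 y = 1574.81
-63.0 x − 9.8 y = 2483.84
Solving the 2×2 system: x ≈ -38.6, y ≈ -5.3 km.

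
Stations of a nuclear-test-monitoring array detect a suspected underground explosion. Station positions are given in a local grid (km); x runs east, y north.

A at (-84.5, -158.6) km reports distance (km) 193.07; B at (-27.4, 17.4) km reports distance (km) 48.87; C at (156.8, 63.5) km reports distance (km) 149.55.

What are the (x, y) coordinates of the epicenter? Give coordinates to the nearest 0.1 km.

19.6 km east, 4.0 km north

Circle about each station: (x + 84.5)² + (y + 158.6)² = 193.07²; (x + 27.4)² + (y − 17.4)² = 48.87²; (x − 156.8)² + (y − 63.5)² = 149.55².
Subtracting pairs of circle equations eliminates x²+y² and gives linear equations (the radical axes):
114.2 x + 352.0 y = 3647.06
482.6 x + 444.2 y = 11235.10
Solving the 2×2 system: x ≈ 19.6, y ≈ 4.0 km.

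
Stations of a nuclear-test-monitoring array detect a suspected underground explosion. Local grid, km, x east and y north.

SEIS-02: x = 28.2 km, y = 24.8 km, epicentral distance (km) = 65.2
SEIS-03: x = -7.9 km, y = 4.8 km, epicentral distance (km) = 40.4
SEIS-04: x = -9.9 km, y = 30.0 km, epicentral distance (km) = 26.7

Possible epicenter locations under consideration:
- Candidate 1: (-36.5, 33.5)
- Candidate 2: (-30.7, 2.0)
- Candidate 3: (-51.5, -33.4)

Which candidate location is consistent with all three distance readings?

Candidate 1

For each candidate, compare |candidate − station| to the reported distance:
Candidate 1: residuals SEIS-02 0.1, SEIS-03 0.1, SEIS-04 0.1 → max 0.1 km
Candidate 2: residuals SEIS-02 2.0, SEIS-03 17.4, SEIS-04 8.2 → max 17.4 km
Candidate 3: residuals SEIS-02 33.5, SEIS-03 17.6, SEIS-04 49.1 → max 49.1 km
Only Candidate 1 has all residuals ≈ 0.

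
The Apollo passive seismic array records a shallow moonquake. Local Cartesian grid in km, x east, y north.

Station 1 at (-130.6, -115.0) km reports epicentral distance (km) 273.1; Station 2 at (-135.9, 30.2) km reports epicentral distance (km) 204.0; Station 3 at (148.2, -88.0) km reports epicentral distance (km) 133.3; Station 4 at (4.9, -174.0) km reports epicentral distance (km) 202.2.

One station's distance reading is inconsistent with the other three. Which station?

Solve using three stations at a time. Using Station 2, Station 3, Station 4 (subtract circle equations pairwise → linear system) gives (x, y) ≈ (67.7, 18.2).
Distances from that point to each station vs reported:
  Station 1: calculated 238.9 vs reported 273.1 → residual 34.2 km
  Station 2: calculated 204.0 vs reported 204.0 → residual 0.0 km
  Station 3: calculated 133.2 vs reported 133.3 → residual 0.1 km
  Station 4: calculated 202.2 vs reported 202.2 → residual 0.0 km
Station 2, Station 3, Station 4 are mutually consistent (residuals ≈ 0); Station 1 is off by 34.2 km.

Station 1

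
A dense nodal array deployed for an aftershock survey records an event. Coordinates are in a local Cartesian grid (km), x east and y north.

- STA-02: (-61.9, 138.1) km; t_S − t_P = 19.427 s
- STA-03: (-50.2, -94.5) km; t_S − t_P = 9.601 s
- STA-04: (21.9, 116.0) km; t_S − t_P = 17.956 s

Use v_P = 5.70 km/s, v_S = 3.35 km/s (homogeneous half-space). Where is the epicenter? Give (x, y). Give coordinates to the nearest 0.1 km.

-36.5 km east, -17.7 km north

Distance from S−P lag: d = Δt · v_P v_S / (v_P − v_S) = Δt · (5.70·3.35)/(5.70−3.35) ≈ 8.1255·Δt.
So d_STA-02 = 157.85, d_STA-03 = 78.01, d_STA-04 = 145.90 km.
Circle about each station: (x + 61.9)² + (y − 138.1)² = 157.85²; (x + 50.2)² + (y + 94.5)² = 78.01²; (x − 21.9)² + (y − 116.0)² = 145.90².
Subtracting the STA-02 equation from the STA-03 and STA-04 equations removes the quadratic terms:
23.4 x − 465.2 y = 7378.13
167.6 x − 44.2 y = -5337.80
Solving the 2×2 system: x ≈ -36.5, y ≈ -17.7 km.
Check against STA-02 (with the unrounded x, y): √((x + 61.9)²+(y − 138.1)²) = 157.85 ≈ 157.85 km. ✓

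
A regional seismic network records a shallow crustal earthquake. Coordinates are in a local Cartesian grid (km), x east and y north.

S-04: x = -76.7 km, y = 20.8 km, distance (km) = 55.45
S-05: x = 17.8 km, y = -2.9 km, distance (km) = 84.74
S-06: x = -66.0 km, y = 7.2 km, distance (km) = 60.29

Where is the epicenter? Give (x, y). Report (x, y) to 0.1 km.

Circle about each station: (x + 76.7)² + (y − 20.8)² = 55.45²; (x − 17.8)² + (y + 2.9)² = 84.74²; (x + 66.0)² + (y − 7.2)² = 60.29².
Subtracting the S-04 equation from the S-05 and S-06 equations removes the quadratic terms:
189.0 x − 47.4 y = -10096.45
21.4 x − 27.2 y = -2467.87
Solving the 2×2 system: x ≈ -38.2, y ≈ 60.7 km.

-38.2 km east, 60.7 km north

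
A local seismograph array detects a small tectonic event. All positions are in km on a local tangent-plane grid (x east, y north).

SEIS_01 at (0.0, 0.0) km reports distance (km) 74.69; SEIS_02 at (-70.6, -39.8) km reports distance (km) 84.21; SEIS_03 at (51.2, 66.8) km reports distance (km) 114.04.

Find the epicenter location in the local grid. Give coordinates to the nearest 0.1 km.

(-60.5, 43.8)

Circle about each station: x² + y² = 74.69²; (x + 70.6)² + (y + 39.8)² = 84.21²; (x − 51.2)² + (y − 66.8)² = 114.04².
Subtracting pairs of circle equations eliminates x²+y² and gives linear equations (the radical axes):
-141.2 x − 79.6 y = 5055.67
102.4 x + 133.6 y = -342.85
Solving the 2×2 system: x ≈ -60.5, y ≈ 43.8 km.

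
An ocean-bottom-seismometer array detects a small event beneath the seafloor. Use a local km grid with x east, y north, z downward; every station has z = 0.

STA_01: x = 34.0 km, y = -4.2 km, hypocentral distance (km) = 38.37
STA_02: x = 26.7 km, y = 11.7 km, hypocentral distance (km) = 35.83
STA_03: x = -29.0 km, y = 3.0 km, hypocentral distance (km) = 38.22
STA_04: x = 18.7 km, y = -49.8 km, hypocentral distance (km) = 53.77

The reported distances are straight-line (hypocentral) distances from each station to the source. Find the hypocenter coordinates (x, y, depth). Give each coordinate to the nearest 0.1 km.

x ≈ 2.1 km, y ≈ -3.3 km, depth ≈ 21.3 km

Each station gives a sphere (x−x_i)² + (y−y_i)² + z² = d_i² (stations at z=0).
Subtracting the STA_01 sphere from STA_02 and STA_03: z² cancels, leaving linear equations in x and y:
-14.6 x + 31.8 y = -135.39
-126.0 x + 14.4 y = -312.15
Solving: x ≈ 2.101, y ≈ -3.293 km (keep extra digits for the depth step; rounded: 2.1, -3.3).
Then from the STA_01 sphere: z² = 38.37² − (x − 34.0)² − (y + 4.2)² with x = 2.101, y = -3.293, so z ≈ 21.305 ≈ 21.3 km.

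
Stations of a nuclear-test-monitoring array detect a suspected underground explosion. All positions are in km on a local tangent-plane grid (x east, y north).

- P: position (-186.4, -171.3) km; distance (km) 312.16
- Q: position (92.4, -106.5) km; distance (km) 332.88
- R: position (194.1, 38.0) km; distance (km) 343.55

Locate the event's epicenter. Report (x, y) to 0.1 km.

Circle about each station: (x + 186.4)² + (y + 171.3)² = 312.16²; (x − 92.4)² + (y + 106.5)² = 332.88²; (x − 194.1)² + (y − 38.0)² = 343.55².
Subtracting pairs of circle equations eliminates x²+y² and gives linear equations (the radical axes):
557.6 x + 129.6 y = -57573.87
761.0 x + 418.6 y = -45552.58
Solving the 2×2 system: x ≈ -135.0, y ≈ 136.6 km.

(-135.0, 136.6)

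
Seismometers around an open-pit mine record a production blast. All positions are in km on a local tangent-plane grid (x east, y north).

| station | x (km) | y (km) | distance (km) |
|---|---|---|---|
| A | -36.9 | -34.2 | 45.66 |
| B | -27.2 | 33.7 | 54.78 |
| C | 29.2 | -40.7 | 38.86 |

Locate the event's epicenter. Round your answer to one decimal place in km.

(3.0, -12.0)

Circle about each station: (x + 36.9)² + (y + 34.2)² = 45.66²; (x + 27.2)² + (y − 33.7)² = 54.78²; (x − 29.2)² + (y + 40.7)² = 38.86².
Subtracting the A equation from the B and C equations removes the quadratic terms:
19.4 x + 135.8 y = -1571.73
132.2 x − 13.0 y = 552.62
Solving the 2×2 system: x ≈ 3.0, y ≈ -12.0 km.
Check against A (with the unrounded x, y): √((x + 36.9)²+(y + 34.2)²) = 45.66 ≈ 45.66 km. ✓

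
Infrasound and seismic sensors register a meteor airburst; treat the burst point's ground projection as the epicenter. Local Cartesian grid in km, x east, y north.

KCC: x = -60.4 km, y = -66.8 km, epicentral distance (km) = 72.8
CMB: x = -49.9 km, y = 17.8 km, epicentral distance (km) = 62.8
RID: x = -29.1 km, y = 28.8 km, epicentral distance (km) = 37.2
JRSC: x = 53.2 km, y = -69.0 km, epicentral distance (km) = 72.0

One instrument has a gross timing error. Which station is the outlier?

Solve using three stations at a time. Using KCC, CMB, JRSC (subtract circle equations pairwise → linear system) gives (x, y) ≈ (-2.2, -23.1).
Distances from that point to each station vs reported:
  KCC: calculated 72.8 vs reported 72.8 → residual 0.0 km
  CMB: calculated 62.8 vs reported 62.8 → residual 0.0 km
  RID: calculated 58.4 vs reported 37.2 → residual 21.2 km
  JRSC: calculated 72.0 vs reported 72.0 → residual 0.0 km
KCC, CMB, JRSC are mutually consistent (residuals ≈ 0); RID is off by 21.2 km.

RID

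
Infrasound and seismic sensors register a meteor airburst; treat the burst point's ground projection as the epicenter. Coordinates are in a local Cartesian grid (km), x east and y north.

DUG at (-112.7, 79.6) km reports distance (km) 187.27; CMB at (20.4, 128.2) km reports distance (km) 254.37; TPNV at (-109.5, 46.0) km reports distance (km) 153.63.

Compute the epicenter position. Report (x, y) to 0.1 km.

Circle about each station: (x + 112.7)² + (y − 79.6)² = 187.27²; (x − 20.4)² + (y − 128.2)² = 254.37²; (x + 109.5)² + (y − 46.0)² = 153.63².
Subtracting the DUG equation from the CMB and TPNV equations removes the quadratic terms:
266.2 x + 97.2 y = -31820.09
6.4 x − 67.2 y = 6536.68
Solving the 2×2 system: x ≈ -81.2, y ≈ -105.0 km.
Check against DUG (with the unrounded x, y): √((x + 112.7)²+(y − 79.6)²) = 187.27 ≈ 187.27 km. ✓

-81.2 km east, -105.0 km north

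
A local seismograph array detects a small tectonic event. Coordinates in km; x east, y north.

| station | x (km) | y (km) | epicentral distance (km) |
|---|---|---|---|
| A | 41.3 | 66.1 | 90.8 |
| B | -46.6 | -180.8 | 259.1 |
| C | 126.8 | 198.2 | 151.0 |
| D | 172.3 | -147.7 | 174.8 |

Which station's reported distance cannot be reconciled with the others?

C

Solve using three stations at a time. Using A, B, D (subtract circle equations pairwise → linear system) gives (x, y) ≈ (118.7, 18.7).
Distances from that point to each station vs reported:
  A: calculated 90.8 vs reported 90.8 → residual 0.0 km
  B: calculated 259.1 vs reported 259.1 → residual 0.0 km
  C: calculated 179.7 vs reported 151.0 → residual 28.7 km
  D: calculated 174.8 vs reported 174.8 → residual 0.0 km
A, B, D are mutually consistent (residuals ≈ 0); C is off by 28.7 km.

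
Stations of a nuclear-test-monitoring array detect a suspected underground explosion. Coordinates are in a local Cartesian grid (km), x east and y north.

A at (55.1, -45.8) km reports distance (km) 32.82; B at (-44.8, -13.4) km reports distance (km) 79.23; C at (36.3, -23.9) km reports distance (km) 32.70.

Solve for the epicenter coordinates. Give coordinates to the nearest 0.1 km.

(23.3, -53.9)

Circle about each station: (x − 55.1)² + (y + 45.8)² = 32.82²; (x + 44.8)² + (y + 13.4)² = 79.23²; (x − 36.3)² + (y + 23.9)² = 32.70².
Subtracting the A equation from the B and C equations removes the quadratic terms:
-199.8 x + 64.8 y = -8147.29
-37.6 x + 43.8 y = -3236.89
Solving the 2×2 system: x ≈ 23.3, y ≈ -53.9 km.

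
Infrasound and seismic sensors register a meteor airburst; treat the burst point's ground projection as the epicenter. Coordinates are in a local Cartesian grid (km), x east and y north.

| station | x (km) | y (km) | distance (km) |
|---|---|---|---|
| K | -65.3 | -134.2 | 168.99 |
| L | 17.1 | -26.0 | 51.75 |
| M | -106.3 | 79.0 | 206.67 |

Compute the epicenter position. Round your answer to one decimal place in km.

68.6 km east, -31.1 km north

Circle about each station: (x + 65.3)² + (y + 134.2)² = 168.99²; (x − 17.1)² + (y + 26.0)² = 51.75²; (x + 106.3)² + (y − 79.0)² = 206.67².
Subtracting the K equation from the L and M equations removes the quadratic terms:
164.8 x + 216.4 y = 4574.24
-82.0 x + 426.4 y = -18887.91
Solving the 2×2 system: x ≈ 68.6, y ≈ -31.1 km.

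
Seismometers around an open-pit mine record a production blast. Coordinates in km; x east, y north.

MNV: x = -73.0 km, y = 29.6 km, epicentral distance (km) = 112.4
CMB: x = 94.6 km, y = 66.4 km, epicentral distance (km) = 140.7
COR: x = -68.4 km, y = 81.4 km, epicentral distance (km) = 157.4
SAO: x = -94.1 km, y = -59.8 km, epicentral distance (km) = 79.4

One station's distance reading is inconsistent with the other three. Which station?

CMB

Solve using three stations at a time. Using MNV, COR, SAO (subtract circle equations pairwise → linear system) gives (x, y) ≈ (-15.3, -66.6).
Distances from that point to each station vs reported:
  MNV: calculated 112.2 vs reported 112.4 → residual 0.2 km
  CMB: calculated 172.5 vs reported 140.7 → residual 31.8 km
  COR: calculated 157.3 vs reported 157.4 → residual 0.1 km
  SAO: calculated 79.1 vs reported 79.4 → residual 0.3 km
MNV, COR, SAO are mutually consistent (residuals ≈ 0); CMB is off by 31.8 km.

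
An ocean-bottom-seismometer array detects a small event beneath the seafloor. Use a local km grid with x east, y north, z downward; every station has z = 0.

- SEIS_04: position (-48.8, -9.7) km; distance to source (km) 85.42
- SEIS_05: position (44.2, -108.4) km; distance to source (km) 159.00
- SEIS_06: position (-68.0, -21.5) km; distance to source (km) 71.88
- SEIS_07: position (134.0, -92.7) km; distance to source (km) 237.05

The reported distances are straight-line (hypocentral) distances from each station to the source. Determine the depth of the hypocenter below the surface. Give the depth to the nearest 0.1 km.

Each station gives a sphere (x−x_i)² + (y−y_i)² + z² = d_i² (stations at z=0).
Subtracting the SEIS_04 sphere from SEIS_05 and SEIS_06: z² cancels, leaving linear equations in x and y:
186.0 x − 197.4 y = -6755.75
-38.4 x − 23.6 y = 4740.56
Solving: x ≈ -91.499, y ≈ -51.991 km (keep extra digits for the depth step; rounded: -91.5, -52.0).
Then from the SEIS_04 sphere: z² = 85.42² − (x + 48.8)² − (y + 9.7)² with x = -91.499, y = -51.991, so z ≈ 60.703 ≈ 60.7 km.
Check against SEIS_07 (with the unrounded solution): distance 237.05 ≈ 237.05 km. ✓

z ≈ 60.7 km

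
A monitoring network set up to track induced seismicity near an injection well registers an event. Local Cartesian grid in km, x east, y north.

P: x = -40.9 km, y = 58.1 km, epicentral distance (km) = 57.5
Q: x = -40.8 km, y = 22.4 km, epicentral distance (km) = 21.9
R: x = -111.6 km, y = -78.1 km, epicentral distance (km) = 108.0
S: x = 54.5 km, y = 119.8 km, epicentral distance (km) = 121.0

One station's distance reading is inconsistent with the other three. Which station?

S

Solve using three stations at a time. Using P, Q, R (subtract circle equations pairwise → linear system) gives (x, y) ≈ (-37.7, 0.7).
Distances from that point to each station vs reported:
  P: calculated 57.5 vs reported 57.5 → residual 0.0 km
  Q: calculated 22.0 vs reported 21.9 → residual 0.1 km
  R: calculated 108.0 vs reported 108.0 → residual 0.0 km
  S: calculated 150.6 vs reported 121.0 → residual 29.6 km
P, Q, R are mutually consistent (residuals ≈ 0); S is off by 29.6 km.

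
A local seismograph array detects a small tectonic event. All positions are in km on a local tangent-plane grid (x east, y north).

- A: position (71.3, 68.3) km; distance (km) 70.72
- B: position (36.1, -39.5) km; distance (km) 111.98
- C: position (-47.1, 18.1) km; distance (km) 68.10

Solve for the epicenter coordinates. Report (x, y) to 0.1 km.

Circle about each station: (x − 71.3)² + (y − 68.3)² = 70.72²; (x − 36.1)² + (y + 39.5)² = 111.98²; (x + 47.1)² + (y − 18.1)² = 68.10².
Subtracting pairs of circle equations eliminates x²+y² and gives linear equations (the radical axes):
-70.4 x − 215.6 y = -14423.32
-236.8 x − 100.4 y = -6838.85
Solving the 2×2 system: x ≈ 0.6, y ≈ 66.7 km.
Check against A (with the unrounded x, y): √((x − 71.3)²+(y − 68.3)²) = 70.72 ≈ 70.72 km. ✓

x ≈ 0.6 km, y ≈ 66.7 km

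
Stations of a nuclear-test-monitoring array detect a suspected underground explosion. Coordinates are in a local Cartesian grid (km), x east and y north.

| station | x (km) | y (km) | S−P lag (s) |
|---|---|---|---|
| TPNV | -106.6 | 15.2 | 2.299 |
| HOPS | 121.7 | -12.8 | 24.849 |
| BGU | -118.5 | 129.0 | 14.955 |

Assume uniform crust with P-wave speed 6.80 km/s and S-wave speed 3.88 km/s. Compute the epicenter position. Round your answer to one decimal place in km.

(-102.7, -5.2)

Distance from S−P lag: d = Δt · v_P v_S / (v_P − v_S) = Δt · (6.80·3.88)/(6.80−3.88) ≈ 9.0356·Δt.
So d_TPNV = 20.77, d_HOPS = 224.53, d_BGU = 135.13 km.
Circle about each station: (x + 106.6)² + (y − 15.2)² = 20.77²; (x − 121.7)² + (y + 12.8)² = 224.53²; (x + 118.5)² + (y − 129.0)² = 135.13².
Subtracting the TPNV equation from the HOPS and BGU equations removes the quadratic terms:
456.6 x − 56.0 y = -46602.20
-23.8 x + 227.6 y = 1259.93
Solving the 2×2 system: x ≈ -102.7, y ≈ -5.2 km.
Check against TPNV (with the unrounded x, y): √((x + 106.6)²+(y − 15.2)²) = 20.77 ≈ 20.77 km. ✓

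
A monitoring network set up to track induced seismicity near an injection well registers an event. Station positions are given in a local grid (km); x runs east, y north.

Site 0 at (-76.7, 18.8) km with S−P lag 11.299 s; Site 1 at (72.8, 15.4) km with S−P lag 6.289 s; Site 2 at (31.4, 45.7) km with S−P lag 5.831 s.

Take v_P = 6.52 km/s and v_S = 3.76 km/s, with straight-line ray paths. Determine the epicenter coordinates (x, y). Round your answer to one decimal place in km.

Distance from S−P lag: d = Δt · v_P v_S / (v_P − v_S) = Δt · (6.52·3.76)/(6.52−3.76) ≈ 8.8823·Δt.
So d_Site 0 = 100.36, d_Site 1 = 55.86, d_Site 2 = 51.79 km.
Circle about each station: (x + 76.7)² + (y − 18.8)² = 100.36²; (x − 72.8)² + (y − 15.4)² = 55.86²; (x − 31.4)² + (y − 45.7)² = 51.79².
Subtracting pairs of circle equations eliminates x²+y² and gives linear equations (the radical axes):
299.0 x − 6.8 y = 6252.46
216.2 x + 53.8 y = 4228.05
Solving the 2×2 system: x ≈ 20.8, y ≈ -5.0 km.

(20.8, -5.0)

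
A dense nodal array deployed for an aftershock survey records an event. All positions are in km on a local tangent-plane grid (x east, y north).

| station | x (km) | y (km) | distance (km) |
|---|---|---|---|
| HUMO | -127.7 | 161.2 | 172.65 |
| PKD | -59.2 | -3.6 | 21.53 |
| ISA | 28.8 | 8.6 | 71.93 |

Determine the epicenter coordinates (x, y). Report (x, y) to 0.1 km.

x ≈ -43.1 km, y ≈ 10.7 km

Circle about each station: (x + 127.7)² + (y − 161.2)² = 172.65²; (x + 59.2)² + (y + 3.6)² = 21.53²; (x − 28.8)² + (y − 8.6)² = 71.93².
Subtracting pairs of circle equations eliminates x²+y² and gives linear equations (the radical axes):
137.0 x − 329.6 y = -9430.65
313.0 x − 305.2 y = -16755.23
Solving the 2×2 system: x ≈ -43.1, y ≈ 10.7 km.
Check against HUMO (with the unrounded x, y): √((x + 127.7)²+(y − 161.2)²) = 172.65 ≈ 172.65 km. ✓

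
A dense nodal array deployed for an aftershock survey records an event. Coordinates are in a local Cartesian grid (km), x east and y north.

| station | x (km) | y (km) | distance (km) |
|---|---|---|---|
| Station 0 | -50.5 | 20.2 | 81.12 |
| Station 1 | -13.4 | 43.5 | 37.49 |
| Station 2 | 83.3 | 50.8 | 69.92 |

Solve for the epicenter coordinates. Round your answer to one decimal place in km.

15.4 km east, 67.5 km north

Circle about each station: (x + 50.5)² + (y − 20.2)² = 81.12²; (x + 13.4)² + (y − 43.5)² = 37.49²; (x − 83.3)² + (y − 50.8)² = 69.92².
Subtracting the Station 0 equation from the Station 1 and Station 2 equations removes the quadratic terms:
74.2 x + 46.6 y = 4288.47
267.6 x + 61.2 y = 8252.89
Solving the 2×2 system: x ≈ 15.4, y ≈ 67.5 km.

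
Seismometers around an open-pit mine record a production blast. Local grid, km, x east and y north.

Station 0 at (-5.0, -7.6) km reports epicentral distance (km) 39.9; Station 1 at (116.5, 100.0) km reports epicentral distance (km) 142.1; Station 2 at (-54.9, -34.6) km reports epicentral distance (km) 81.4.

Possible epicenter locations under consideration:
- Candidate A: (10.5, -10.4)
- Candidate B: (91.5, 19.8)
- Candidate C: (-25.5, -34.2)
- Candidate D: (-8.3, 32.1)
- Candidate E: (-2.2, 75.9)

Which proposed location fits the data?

For each candidate, compare |candidate − station| to the reported distance:
Candidate A: residuals Station 0 24.1, Station 1 10.9, Station 2 11.7 → max 24.1 km
Candidate B: residuals Station 0 60.4, Station 1 58.1, Station 2 74.8 → max 74.8 km
Candidate C: residuals Station 0 6.3, Station 1 53.3, Station 2 52.0 → max 53.3 km
Candidate D: residuals Station 0 0.1, Station 1 0.0, Station 2 0.0 → max 0.1 km
Candidate E: residuals Station 0 43.6, Station 1 21.0, Station 2 41.0 → max 43.6 km
Only Candidate D has all residuals ≈ 0.

Candidate D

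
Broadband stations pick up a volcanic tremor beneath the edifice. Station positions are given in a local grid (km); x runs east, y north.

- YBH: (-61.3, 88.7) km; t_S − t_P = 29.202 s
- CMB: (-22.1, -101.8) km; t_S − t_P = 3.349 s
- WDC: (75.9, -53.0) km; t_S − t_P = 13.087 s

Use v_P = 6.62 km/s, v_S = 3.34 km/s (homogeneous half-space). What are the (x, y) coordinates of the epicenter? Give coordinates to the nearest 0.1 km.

Distance from S−P lag: d = Δt · v_P v_S / (v_P − v_S) = Δt · (6.62·3.34)/(6.62−3.34) ≈ 6.7411·Δt.
So d_YBH = 196.85, d_CMB = 22.58, d_WDC = 88.22 km.
Circle about each station: (x + 61.3)² + (y − 88.7)² = 196.85²; (x + 22.1)² + (y + 101.8)² = 22.58²; (x − 75.9)² + (y + 53.0)² = 88.22².
Subtracting the YBH equation from the CMB and WDC equations removes the quadratic terms:
78.4 x − 381.0 y = 37466.34
274.4 x − 283.4 y = 27911.58
Solving the 2×2 system: x ≈ 0.2, y ≈ -98.3 km.

(0.2, -98.3)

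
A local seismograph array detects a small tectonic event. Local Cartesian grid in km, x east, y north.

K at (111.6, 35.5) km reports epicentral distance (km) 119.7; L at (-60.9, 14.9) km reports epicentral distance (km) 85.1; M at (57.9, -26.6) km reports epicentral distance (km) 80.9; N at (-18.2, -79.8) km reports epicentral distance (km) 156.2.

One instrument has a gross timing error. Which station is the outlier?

Solve using three stations at a time. Using K, L, N (subtract circle equations pairwise → linear system) gives (x, y) ≈ (-1.2, 75.4).
Distances from that point to each station vs reported:
  K: calculated 119.6 vs reported 119.7 → residual 0.1 km
  L: calculated 85.0 vs reported 85.1 → residual 0.1 km
  M: calculated 117.9 vs reported 80.9 → residual 37.0 km
  N: calculated 156.2 vs reported 156.2 → residual 0.0 km
K, L, N are mutually consistent (residuals ≈ 0); M is off by 37.0 km.

M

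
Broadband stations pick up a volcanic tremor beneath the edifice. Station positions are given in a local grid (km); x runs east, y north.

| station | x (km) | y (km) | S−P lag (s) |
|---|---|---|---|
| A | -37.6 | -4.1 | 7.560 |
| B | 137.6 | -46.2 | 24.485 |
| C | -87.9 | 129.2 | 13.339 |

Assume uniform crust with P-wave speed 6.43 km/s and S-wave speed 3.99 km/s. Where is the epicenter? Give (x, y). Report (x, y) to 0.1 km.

x ≈ -117.0 km, y ≈ -8.0 km

Distance from S−P lag: d = Δt · v_P v_S / (v_P − v_S) = Δt · (6.43·3.99)/(6.43−3.99) ≈ 10.5146·Δt.
So d_A = 79.49, d_B = 257.45, d_C = 140.25 km.
Circle about each station: (x + 37.6)² + (y + 4.1)² = 79.49²; (x − 137.6)² + (y + 46.2)² = 257.45²; (x + 87.9)² + (y − 129.2)² = 140.25².
Subtracting pairs of circle equations eliminates x²+y² and gives linear equations (the radical axes):
350.4 x − 84.2 y = -40324.21
-100.6 x + 266.6 y = 9637.08
Solving the 2×2 system: x ≈ -117.0, y ≈ -8.0 km.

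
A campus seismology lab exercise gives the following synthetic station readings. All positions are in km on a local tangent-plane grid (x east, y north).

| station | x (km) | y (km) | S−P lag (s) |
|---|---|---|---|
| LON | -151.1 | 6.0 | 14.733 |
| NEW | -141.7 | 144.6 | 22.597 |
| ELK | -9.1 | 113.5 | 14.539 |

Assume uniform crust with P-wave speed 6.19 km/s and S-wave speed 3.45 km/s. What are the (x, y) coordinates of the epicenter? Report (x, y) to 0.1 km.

Distance from S−P lag: d = Δt · v_P v_S / (v_P − v_S) = Δt · (6.19·3.45)/(6.19−3.45) ≈ 7.7940·Δt.
So d_LON = 114.83, d_NEW = 176.12, d_ELK = 113.32 km.
Circle about each station: (x + 151.1)² + (y − 6.0)² = 114.83²; (x + 141.7)² + (y − 144.6)² = 176.12²; (x + 9.1)² + (y − 113.5)² = 113.32².
Subtracting pairs of circle equations eliminates x²+y² and gives linear equations (the radical axes):
18.8 x + 277.2 y = 288.51
284.0 x + 215.0 y = -9557.64
Solving the 2×2 system: x ≈ -36.3, y ≈ 3.5 km.
Check against LON (with the unrounded x, y): √((x + 151.1)²+(y − 6.0)²) = 114.82 ≈ 114.83 km. ✓

x ≈ -36.3 km, y ≈ 3.5 km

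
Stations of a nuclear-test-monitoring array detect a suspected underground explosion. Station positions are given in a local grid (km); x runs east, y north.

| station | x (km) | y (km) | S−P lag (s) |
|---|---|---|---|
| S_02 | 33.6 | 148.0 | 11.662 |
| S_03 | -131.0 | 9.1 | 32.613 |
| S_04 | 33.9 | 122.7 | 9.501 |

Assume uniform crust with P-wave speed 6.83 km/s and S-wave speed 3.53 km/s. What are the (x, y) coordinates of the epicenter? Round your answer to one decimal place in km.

Distance from S−P lag: d = Δt · v_P v_S / (v_P − v_S) = Δt · (6.83·3.53)/(6.83−3.53) ≈ 7.3060·Δt.
So d_S_02 = 85.20, d_S_03 = 238.27, d_S_04 = 69.41 km.
Circle about each station: (x − 33.6)² + (y − 148.0)² = 85.20²; (x + 131.0)² + (y − 9.1)² = 238.27²; (x − 33.9)² + (y − 122.7)² = 69.41².
Subtracting pairs of circle equations eliminates x²+y² and gives linear equations (the radical axes):
-329.2 x − 277.8 y = -55302.70
0.6 x − 50.6 y = -4387.17
Solving the 2×2 system: x ≈ 93.9, y ≈ 87.8 km.
Check against S_02 (with the unrounded x, y): √((x − 33.6)²+(y − 148.0)²) = 85.19 ≈ 85.20 km. ✓

93.9 km east, 87.8 km north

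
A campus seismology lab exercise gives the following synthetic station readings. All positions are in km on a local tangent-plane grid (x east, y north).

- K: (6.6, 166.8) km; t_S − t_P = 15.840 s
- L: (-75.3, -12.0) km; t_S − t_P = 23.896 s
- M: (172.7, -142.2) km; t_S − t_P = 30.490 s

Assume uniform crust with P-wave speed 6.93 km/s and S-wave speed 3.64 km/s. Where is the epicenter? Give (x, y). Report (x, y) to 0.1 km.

86.0 km east, 74.9 km north

Distance from S−P lag: d = Δt · v_P v_S / (v_P − v_S) = Δt · (6.93·3.64)/(6.93−3.64) ≈ 7.6672·Δt.
So d_K = 121.45, d_L = 183.22, d_M = 233.77 km.
Circle about each station: (x − 6.6)² + (y − 166.8)² = 121.45²; (x + 75.3)² + (y + 12.0)² = 183.22²; (x − 172.7)² + (y + 142.2)² = 233.77².
Subtracting pairs of circle equations eliminates x²+y² and gives linear equations (the radical axes):
-163.8 x − 357.6 y = -40871.18
332.2 x − 618.0 y = -17717.98
Solving the 2×2 system: x ≈ 86.0, y ≈ 74.9 km.
Check against K (with the unrounded x, y): √((x − 6.6)²+(y − 166.8)²) = 121.45 ≈ 121.45 km. ✓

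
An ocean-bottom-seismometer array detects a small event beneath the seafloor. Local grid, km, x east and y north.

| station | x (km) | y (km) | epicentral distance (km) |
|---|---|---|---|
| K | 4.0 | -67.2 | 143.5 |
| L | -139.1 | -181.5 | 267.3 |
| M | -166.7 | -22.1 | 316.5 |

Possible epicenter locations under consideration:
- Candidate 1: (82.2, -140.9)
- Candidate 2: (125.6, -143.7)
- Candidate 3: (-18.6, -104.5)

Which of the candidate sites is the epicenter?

Candidate 2

For each candidate, compare |candidate − station| to the reported distance:
Candidate 1: residuals K 36.0, L 42.3, M 40.7 → max 42.3 km
Candidate 2: residuals K 0.2, L 0.1, M 0.1 → max 0.2 km
Candidate 3: residuals K 99.9, L 124.3, M 147.0 → max 147.0 km
Only Candidate 2 has all residuals ≈ 0.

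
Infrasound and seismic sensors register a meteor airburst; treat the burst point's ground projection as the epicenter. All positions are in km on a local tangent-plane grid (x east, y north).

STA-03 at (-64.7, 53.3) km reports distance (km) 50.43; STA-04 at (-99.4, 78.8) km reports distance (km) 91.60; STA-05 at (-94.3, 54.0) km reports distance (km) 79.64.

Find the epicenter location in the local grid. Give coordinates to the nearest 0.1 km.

Circle about each station: (x + 64.7)² + (y − 53.3)² = 50.43²; (x + 99.4)² + (y − 78.8)² = 91.60²; (x + 94.3)² + (y − 54.0)² = 79.64².
Subtracting the STA-03 equation from the STA-04 and STA-05 equations removes the quadratic terms:
-69.4 x + 51.0 y = 3215.44
-59.2 x + 1.4 y = 982.17
Solving the 2×2 system: x ≈ -15.6, y ≈ 41.8 km.

(-15.6, 41.8)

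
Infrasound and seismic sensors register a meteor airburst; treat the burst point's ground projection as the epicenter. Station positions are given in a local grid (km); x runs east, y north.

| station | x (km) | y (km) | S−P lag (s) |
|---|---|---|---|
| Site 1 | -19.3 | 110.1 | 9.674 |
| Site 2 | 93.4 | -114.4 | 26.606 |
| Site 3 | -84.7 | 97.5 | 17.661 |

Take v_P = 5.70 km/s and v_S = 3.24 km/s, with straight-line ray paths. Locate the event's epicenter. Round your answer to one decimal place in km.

46.7 km east, 79.8 km north

Distance from S−P lag: d = Δt · v_P v_S / (v_P − v_S) = Δt · (5.70·3.24)/(5.70−3.24) ≈ 7.5073·Δt.
So d_Site 1 = 72.63, d_Site 2 = 199.74, d_Site 3 = 132.59 km.
Circle about each station: (x + 19.3)² + (y − 110.1)² = 72.63²; (x − 93.4)² + (y + 114.4)² = 199.74²; (x + 84.7)² + (y − 97.5)² = 132.59².
Subtracting the Site 1 equation from the Site 2 and Site 3 equations removes the quadratic terms:
225.4 x − 449.0 y = -25304.53
-130.8 x − 25.2 y = -8119.15
Solving the 2×2 system: x ≈ 46.7, y ≈ 79.8 km.
Check against Site 1 (with the unrounded x, y): √((x + 19.3)²+(y − 110.1)²) = 72.62 ≈ 72.63 km. ✓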